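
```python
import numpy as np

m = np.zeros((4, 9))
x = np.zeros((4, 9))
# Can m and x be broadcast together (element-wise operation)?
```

Yes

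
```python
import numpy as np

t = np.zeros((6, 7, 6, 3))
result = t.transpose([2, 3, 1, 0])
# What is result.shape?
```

(6, 3, 7, 6)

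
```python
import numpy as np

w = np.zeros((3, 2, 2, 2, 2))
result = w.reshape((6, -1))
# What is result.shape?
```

(6, 8)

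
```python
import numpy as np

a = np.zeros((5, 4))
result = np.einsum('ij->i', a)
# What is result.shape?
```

(5,)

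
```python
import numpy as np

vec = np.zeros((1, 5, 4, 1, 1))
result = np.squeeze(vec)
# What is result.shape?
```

(5, 4)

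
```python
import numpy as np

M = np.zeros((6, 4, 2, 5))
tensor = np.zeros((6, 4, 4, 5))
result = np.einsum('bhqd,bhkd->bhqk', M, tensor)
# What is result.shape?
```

(6, 4, 2, 4)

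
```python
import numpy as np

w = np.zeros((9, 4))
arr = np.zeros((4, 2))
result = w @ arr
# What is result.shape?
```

(9, 2)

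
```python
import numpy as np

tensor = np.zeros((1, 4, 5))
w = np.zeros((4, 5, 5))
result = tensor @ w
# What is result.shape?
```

(4, 4, 5)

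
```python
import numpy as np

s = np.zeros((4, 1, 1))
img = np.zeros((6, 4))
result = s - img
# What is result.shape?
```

(4, 6, 4)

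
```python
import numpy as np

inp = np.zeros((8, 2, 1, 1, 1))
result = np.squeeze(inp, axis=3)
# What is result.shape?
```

(8, 2, 1, 1)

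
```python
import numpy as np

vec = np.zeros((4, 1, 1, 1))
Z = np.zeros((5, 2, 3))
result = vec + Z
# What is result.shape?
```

(4, 5, 2, 3)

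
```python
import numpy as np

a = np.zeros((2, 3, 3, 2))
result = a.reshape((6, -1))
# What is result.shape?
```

(6, 6)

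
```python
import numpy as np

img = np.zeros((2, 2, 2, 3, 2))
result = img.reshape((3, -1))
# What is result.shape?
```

(3, 16)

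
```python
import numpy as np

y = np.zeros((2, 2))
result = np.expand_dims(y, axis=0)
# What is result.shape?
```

(1, 2, 2)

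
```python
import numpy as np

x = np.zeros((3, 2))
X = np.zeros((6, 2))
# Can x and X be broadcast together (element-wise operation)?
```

No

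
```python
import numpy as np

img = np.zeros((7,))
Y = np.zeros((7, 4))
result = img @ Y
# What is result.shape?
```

(4,)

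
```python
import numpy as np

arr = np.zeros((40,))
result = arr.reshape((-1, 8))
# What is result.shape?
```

(5, 8)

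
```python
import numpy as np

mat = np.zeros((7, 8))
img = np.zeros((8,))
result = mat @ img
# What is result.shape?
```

(7,)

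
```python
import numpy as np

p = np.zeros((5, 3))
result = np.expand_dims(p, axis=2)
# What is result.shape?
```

(5, 3, 1)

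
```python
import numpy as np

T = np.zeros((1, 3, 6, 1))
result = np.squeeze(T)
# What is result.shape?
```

(3, 6)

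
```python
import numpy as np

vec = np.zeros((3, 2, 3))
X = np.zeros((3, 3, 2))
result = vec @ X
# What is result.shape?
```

(3, 2, 2)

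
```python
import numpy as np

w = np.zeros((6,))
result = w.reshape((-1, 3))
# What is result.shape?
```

(2, 3)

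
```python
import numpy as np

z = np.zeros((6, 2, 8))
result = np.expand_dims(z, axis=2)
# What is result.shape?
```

(6, 2, 1, 8)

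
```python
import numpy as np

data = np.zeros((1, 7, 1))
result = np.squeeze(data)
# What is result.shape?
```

(7,)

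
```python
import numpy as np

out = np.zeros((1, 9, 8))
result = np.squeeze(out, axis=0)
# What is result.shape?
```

(9, 8)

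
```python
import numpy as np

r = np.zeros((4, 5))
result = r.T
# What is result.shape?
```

(5, 4)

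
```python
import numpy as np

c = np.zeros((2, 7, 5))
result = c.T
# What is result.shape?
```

(5, 7, 2)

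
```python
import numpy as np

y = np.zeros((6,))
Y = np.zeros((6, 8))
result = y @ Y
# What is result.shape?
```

(8,)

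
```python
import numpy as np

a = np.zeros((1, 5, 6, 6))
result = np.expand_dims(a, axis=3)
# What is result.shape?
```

(1, 5, 6, 1, 6)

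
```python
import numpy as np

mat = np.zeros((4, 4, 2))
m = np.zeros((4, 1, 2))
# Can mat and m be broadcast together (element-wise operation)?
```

Yes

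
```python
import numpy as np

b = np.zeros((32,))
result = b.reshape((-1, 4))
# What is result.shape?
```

(8, 4)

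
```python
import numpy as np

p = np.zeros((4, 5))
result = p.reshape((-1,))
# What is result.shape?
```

(20,)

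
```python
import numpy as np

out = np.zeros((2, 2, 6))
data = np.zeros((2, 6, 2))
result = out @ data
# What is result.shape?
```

(2, 2, 2)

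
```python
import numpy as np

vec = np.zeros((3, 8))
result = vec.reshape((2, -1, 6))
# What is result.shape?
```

(2, 2, 6)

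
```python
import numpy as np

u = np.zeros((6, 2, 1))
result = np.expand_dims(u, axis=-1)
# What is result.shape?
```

(6, 2, 1, 1)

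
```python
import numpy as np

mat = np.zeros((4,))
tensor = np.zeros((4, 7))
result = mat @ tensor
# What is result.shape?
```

(7,)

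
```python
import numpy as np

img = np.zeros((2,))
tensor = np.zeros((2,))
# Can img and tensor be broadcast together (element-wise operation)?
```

Yes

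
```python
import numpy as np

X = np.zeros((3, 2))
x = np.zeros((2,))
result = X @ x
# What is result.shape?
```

(3,)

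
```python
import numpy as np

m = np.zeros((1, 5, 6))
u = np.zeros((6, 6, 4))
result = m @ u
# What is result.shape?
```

(6, 5, 4)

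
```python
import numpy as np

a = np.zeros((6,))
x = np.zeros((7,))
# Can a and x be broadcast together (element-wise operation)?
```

No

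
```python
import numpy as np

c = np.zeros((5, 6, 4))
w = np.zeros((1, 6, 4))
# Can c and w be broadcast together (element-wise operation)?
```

Yes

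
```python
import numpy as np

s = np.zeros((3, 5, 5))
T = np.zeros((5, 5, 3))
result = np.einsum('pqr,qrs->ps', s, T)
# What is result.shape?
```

(3, 3)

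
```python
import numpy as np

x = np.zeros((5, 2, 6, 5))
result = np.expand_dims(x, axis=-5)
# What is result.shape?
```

(1, 5, 2, 6, 5)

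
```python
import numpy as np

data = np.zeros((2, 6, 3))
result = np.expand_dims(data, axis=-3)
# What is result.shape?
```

(2, 1, 6, 3)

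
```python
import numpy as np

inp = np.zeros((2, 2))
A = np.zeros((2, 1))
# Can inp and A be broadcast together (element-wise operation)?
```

Yes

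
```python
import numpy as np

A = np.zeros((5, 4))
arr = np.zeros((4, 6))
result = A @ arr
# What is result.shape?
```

(5, 6)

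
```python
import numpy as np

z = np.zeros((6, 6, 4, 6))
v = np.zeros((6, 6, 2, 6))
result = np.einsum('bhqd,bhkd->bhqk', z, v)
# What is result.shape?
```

(6, 6, 4, 2)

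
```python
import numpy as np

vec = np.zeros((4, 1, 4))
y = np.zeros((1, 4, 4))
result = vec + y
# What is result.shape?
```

(4, 4, 4)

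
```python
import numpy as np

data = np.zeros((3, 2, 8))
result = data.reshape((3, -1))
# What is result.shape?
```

(3, 16)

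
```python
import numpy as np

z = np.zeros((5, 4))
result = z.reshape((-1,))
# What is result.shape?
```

(20,)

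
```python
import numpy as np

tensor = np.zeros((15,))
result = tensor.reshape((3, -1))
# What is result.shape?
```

(3, 5)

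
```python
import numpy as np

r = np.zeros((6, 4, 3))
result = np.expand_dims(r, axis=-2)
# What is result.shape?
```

(6, 4, 1, 3)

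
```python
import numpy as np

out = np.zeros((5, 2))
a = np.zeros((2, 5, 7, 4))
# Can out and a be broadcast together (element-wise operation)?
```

No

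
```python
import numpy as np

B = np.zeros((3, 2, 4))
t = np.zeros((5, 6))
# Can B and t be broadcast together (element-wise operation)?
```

No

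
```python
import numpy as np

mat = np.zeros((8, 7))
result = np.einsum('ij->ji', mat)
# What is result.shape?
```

(7, 8)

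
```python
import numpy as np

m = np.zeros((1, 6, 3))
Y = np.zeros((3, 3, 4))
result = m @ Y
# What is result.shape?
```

(3, 6, 4)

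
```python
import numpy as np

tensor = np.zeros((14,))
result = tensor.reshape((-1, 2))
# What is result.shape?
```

(7, 2)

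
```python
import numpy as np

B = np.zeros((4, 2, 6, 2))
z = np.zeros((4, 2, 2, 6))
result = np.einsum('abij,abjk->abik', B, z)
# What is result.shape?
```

(4, 2, 6, 6)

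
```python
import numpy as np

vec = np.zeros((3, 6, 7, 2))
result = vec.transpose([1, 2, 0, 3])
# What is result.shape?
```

(6, 7, 3, 2)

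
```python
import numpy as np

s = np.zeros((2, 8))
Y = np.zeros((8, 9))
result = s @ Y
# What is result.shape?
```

(2, 9)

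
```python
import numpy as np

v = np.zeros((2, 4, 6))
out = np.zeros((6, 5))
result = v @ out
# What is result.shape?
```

(2, 4, 5)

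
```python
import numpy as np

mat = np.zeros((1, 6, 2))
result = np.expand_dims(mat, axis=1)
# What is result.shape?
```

(1, 1, 6, 2)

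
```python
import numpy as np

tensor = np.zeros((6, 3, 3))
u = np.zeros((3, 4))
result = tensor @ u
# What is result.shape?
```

(6, 3, 4)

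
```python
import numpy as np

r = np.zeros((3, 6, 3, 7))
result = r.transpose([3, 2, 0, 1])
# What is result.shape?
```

(7, 3, 3, 6)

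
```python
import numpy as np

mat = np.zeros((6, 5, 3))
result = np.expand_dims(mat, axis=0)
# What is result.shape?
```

(1, 6, 5, 3)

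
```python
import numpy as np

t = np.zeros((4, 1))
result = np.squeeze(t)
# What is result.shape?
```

(4,)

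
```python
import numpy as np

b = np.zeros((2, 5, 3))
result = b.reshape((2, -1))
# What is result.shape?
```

(2, 15)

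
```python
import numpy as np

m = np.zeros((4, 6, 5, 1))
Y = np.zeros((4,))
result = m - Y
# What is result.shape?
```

(4, 6, 5, 4)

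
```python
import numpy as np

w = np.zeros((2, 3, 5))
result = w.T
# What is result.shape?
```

(5, 3, 2)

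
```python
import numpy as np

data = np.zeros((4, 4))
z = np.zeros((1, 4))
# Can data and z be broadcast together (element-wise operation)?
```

Yes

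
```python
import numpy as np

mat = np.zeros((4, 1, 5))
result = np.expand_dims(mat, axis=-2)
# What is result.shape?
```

(4, 1, 1, 5)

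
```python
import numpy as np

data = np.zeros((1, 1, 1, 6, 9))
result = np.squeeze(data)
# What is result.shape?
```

(6, 9)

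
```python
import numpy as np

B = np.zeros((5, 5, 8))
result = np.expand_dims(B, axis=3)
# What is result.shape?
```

(5, 5, 8, 1)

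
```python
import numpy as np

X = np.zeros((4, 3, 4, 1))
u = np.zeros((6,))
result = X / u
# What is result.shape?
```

(4, 3, 4, 6)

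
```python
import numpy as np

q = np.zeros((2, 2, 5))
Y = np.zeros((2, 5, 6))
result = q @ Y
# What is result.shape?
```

(2, 2, 6)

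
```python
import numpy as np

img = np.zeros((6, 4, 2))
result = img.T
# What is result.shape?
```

(2, 4, 6)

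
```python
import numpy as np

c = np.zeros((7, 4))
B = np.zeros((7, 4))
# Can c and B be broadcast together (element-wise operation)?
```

Yes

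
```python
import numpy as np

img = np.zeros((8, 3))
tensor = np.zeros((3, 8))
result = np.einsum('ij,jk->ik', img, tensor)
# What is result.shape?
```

(8, 8)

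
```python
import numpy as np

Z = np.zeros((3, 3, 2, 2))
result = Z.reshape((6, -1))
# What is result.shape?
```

(6, 6)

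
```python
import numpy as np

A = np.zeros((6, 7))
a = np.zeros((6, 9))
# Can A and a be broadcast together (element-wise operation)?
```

No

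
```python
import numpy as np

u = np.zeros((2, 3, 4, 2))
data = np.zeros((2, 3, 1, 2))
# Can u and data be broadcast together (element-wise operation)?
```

Yes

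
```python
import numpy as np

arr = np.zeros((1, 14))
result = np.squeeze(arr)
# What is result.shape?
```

(14,)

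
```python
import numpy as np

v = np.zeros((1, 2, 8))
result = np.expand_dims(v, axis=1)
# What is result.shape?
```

(1, 1, 2, 8)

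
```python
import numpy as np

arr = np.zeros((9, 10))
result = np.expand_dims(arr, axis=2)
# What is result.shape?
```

(9, 10, 1)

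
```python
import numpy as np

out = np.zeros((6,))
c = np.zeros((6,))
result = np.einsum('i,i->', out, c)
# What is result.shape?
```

()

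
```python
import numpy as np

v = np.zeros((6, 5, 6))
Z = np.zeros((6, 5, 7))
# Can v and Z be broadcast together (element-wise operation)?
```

No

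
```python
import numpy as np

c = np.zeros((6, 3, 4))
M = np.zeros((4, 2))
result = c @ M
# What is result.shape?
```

(6, 3, 2)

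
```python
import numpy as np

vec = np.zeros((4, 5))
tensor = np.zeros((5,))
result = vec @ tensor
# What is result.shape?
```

(4,)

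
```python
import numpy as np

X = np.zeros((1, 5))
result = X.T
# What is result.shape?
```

(5, 1)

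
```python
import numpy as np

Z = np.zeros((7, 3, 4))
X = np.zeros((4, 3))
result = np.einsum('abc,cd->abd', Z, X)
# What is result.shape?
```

(7, 3, 3)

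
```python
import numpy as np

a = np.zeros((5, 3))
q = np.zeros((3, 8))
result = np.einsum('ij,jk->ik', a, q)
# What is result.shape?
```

(5, 8)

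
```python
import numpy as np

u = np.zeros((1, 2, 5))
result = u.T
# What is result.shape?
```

(5, 2, 1)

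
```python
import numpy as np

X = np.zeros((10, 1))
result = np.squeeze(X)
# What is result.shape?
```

(10,)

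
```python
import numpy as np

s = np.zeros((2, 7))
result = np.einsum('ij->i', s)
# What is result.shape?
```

(2,)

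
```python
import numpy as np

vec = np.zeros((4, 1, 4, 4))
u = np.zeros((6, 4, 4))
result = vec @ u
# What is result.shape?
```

(4, 6, 4, 4)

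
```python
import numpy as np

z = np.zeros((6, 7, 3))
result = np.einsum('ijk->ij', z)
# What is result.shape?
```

(6, 7)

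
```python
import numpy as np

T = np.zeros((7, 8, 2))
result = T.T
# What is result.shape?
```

(2, 8, 7)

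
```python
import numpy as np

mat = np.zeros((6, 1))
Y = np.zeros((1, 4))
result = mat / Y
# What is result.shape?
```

(6, 4)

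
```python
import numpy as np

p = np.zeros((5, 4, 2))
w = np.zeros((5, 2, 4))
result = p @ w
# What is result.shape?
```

(5, 4, 4)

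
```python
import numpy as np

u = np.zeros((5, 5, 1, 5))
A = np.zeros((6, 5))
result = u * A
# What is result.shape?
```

(5, 5, 6, 5)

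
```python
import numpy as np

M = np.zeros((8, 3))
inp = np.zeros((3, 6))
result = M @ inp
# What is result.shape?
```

(8, 6)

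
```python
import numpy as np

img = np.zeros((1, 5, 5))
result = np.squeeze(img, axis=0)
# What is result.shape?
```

(5, 5)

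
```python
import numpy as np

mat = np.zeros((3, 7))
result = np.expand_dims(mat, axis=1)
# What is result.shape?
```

(3, 1, 7)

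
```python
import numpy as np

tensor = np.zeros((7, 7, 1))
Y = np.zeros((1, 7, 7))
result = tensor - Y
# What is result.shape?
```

(7, 7, 7)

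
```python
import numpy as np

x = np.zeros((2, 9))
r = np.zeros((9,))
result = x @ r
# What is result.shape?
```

(2,)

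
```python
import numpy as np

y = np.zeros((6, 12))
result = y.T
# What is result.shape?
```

(12, 6)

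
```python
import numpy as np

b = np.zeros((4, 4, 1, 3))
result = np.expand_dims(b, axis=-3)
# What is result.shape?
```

(4, 4, 1, 1, 3)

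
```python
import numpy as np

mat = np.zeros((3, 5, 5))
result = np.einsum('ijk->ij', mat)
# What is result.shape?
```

(3, 5)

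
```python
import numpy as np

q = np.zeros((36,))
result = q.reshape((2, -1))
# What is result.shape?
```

(2, 18)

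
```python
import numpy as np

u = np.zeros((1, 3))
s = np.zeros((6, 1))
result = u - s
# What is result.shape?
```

(6, 3)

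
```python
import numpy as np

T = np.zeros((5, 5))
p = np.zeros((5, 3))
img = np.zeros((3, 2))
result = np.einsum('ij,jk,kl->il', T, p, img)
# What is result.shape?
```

(5, 2)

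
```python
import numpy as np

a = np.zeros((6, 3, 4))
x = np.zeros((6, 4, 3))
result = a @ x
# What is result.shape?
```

(6, 3, 3)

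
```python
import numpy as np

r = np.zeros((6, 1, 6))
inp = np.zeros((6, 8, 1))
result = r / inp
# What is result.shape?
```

(6, 8, 6)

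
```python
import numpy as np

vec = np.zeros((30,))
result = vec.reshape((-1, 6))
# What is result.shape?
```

(5, 6)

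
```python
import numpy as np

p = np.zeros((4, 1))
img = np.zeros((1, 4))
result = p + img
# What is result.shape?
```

(4, 4)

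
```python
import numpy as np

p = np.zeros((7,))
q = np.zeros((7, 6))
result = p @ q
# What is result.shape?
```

(6,)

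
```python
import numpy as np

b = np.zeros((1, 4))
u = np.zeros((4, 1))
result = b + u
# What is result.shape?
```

(4, 4)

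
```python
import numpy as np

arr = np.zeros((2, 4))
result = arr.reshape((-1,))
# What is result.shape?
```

(8,)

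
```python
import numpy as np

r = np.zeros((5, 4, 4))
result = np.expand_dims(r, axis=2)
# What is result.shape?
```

(5, 4, 1, 4)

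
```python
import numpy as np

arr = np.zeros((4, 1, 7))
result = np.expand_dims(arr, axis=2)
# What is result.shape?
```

(4, 1, 1, 7)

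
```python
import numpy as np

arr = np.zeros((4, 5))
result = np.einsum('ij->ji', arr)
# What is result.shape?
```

(5, 4)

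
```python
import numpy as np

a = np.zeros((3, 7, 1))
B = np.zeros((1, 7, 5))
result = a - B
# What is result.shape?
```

(3, 7, 5)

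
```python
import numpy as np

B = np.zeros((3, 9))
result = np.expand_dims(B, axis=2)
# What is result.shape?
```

(3, 9, 1)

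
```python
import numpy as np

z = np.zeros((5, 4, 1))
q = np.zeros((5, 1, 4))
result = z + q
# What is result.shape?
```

(5, 4, 4)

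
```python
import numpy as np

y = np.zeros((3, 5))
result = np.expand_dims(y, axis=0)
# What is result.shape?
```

(1, 3, 5)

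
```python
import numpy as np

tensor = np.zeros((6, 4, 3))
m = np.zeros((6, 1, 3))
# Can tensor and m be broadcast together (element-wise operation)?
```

Yes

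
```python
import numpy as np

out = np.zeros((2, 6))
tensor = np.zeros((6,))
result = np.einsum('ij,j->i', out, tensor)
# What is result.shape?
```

(2,)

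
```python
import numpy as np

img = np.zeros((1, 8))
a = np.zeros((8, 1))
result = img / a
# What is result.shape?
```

(8, 8)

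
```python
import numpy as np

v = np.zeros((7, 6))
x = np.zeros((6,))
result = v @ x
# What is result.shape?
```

(7,)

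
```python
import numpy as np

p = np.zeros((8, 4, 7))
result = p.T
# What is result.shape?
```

(7, 4, 8)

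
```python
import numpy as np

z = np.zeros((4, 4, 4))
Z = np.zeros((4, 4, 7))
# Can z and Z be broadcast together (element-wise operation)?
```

No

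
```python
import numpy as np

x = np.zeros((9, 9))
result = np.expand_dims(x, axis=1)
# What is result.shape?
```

(9, 1, 9)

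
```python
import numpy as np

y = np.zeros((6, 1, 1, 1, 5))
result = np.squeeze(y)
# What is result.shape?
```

(6, 5)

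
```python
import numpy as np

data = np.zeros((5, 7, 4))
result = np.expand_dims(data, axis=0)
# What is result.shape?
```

(1, 5, 7, 4)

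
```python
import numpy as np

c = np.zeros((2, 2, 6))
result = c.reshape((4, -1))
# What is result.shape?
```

(4, 6)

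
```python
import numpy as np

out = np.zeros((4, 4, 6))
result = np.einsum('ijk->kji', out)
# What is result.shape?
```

(6, 4, 4)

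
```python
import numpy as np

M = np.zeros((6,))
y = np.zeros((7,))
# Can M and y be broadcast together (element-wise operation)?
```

No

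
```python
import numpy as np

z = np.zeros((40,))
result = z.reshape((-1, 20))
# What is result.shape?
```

(2, 20)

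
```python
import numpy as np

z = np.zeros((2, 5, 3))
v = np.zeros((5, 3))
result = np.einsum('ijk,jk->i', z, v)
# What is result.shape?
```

(2,)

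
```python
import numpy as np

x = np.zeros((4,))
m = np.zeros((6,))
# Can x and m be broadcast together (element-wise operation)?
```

No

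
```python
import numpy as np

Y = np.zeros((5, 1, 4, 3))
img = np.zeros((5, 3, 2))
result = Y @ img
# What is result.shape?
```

(5, 5, 4, 2)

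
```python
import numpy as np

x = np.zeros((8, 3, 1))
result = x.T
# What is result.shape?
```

(1, 3, 8)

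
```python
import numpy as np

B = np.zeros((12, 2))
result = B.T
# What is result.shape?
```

(2, 12)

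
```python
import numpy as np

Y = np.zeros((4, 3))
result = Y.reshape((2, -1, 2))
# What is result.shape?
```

(2, 3, 2)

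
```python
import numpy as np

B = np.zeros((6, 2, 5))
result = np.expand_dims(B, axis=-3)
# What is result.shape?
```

(6, 1, 2, 5)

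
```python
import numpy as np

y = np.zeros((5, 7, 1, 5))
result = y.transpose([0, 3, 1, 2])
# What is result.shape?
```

(5, 5, 7, 1)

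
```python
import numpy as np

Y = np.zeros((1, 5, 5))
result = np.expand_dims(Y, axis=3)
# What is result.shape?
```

(1, 5, 5, 1)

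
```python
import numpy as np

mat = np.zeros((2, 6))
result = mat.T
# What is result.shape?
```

(6, 2)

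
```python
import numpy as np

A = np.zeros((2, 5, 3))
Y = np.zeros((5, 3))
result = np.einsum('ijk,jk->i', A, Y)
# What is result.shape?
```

(2,)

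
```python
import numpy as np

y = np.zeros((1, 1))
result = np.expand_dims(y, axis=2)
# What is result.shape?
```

(1, 1, 1)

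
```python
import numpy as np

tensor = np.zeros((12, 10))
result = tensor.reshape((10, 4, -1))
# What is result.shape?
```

(10, 4, 3)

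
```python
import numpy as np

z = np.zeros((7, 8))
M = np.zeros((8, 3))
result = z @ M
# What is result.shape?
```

(7, 3)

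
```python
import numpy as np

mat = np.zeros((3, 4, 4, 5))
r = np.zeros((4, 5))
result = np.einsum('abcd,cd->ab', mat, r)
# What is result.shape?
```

(3, 4)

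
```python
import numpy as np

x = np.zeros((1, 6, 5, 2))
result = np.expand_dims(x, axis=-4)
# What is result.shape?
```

(1, 1, 6, 5, 2)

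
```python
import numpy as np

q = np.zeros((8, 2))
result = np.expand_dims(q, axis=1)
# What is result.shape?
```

(8, 1, 2)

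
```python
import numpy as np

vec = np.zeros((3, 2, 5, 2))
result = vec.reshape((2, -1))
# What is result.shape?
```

(2, 30)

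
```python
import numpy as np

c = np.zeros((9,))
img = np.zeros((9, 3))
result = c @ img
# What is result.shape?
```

(3,)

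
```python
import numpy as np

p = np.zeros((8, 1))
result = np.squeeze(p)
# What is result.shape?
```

(8,)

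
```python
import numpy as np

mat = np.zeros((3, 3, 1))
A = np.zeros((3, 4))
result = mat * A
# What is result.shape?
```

(3, 3, 4)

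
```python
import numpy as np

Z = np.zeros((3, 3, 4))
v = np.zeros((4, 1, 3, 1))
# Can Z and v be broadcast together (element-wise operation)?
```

Yes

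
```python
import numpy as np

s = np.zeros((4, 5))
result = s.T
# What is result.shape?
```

(5, 4)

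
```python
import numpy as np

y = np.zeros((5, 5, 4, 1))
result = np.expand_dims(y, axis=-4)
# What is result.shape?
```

(5, 1, 5, 4, 1)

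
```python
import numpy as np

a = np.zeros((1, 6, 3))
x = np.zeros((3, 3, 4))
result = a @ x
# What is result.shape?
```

(3, 6, 4)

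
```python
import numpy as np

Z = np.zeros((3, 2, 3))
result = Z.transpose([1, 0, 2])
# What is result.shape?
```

(2, 3, 3)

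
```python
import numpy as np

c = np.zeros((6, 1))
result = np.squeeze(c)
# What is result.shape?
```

(6,)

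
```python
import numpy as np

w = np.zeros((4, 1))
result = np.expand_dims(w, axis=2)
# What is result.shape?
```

(4, 1, 1)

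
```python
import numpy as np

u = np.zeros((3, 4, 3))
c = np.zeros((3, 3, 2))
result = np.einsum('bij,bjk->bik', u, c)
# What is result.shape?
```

(3, 4, 2)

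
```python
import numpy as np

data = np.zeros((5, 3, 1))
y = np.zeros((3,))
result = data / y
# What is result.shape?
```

(5, 3, 3)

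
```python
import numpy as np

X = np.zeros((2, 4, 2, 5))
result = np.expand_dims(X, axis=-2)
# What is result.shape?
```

(2, 4, 2, 1, 5)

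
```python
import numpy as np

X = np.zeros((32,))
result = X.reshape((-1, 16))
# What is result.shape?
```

(2, 16)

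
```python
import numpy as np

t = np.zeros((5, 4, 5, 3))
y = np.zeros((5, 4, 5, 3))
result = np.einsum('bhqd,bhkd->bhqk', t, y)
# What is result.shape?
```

(5, 4, 5, 5)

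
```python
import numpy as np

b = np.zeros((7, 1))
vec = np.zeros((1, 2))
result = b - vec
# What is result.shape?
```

(7, 2)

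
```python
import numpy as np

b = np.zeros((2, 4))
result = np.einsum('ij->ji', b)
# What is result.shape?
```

(4, 2)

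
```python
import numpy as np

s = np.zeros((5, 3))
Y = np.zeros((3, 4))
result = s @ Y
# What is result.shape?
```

(5, 4)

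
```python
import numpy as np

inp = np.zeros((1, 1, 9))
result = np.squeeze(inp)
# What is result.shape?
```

(9,)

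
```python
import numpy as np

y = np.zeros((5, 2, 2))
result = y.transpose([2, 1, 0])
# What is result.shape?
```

(2, 2, 5)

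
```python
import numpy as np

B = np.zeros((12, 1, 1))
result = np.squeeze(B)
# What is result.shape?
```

(12,)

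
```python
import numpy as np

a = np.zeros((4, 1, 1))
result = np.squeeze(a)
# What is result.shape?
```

(4,)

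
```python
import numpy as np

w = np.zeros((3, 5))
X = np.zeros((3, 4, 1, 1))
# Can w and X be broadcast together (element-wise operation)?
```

Yes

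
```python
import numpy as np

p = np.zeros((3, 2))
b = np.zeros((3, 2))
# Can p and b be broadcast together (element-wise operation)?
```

Yes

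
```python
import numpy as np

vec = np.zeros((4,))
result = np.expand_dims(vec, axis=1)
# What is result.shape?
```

(4, 1)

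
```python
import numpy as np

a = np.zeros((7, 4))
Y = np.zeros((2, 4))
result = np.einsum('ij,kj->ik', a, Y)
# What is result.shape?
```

(7, 2)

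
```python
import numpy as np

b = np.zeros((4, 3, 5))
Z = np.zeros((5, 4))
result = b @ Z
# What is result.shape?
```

(4, 3, 4)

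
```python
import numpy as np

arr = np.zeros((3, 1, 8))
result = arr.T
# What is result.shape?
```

(8, 1, 3)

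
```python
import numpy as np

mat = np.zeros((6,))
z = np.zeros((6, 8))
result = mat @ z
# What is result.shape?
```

(8,)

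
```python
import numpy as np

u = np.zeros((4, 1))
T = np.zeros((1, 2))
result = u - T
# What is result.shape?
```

(4, 2)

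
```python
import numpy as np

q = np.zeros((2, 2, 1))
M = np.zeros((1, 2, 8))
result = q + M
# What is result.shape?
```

(2, 2, 8)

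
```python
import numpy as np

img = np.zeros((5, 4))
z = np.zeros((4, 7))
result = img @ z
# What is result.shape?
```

(5, 7)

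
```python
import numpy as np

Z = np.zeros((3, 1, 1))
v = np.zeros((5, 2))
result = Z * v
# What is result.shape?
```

(3, 5, 2)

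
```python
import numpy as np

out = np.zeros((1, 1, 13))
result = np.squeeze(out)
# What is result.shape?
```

(13,)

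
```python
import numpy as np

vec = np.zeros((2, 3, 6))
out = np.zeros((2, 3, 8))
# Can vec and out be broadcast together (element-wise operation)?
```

No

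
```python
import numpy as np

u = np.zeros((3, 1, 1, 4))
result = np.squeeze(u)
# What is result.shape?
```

(3, 4)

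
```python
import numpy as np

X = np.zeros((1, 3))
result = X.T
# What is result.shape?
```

(3, 1)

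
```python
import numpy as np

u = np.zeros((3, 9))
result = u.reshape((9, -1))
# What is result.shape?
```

(9, 3)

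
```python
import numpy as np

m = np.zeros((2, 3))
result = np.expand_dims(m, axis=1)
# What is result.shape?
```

(2, 1, 3)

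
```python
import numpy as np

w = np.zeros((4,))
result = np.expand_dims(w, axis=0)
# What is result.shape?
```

(1, 4)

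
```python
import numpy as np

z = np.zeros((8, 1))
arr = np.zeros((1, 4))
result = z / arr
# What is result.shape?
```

(8, 4)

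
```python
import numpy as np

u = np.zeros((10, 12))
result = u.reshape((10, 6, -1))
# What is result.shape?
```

(10, 6, 2)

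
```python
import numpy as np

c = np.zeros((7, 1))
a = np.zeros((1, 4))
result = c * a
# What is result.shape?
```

(7, 4)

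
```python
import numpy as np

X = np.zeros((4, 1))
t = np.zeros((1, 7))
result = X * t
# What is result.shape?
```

(4, 7)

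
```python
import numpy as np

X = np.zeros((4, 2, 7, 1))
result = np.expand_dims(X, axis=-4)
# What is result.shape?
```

(4, 1, 2, 7, 1)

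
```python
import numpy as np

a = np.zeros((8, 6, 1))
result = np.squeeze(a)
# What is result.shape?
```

(8, 6)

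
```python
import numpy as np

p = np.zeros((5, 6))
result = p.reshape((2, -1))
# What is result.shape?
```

(2, 15)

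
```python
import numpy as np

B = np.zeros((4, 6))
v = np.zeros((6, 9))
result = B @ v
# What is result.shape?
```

(4, 9)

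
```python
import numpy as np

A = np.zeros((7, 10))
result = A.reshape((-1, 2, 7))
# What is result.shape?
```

(5, 2, 7)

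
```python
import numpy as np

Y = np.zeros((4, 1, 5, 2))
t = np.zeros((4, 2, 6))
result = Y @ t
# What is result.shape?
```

(4, 4, 5, 6)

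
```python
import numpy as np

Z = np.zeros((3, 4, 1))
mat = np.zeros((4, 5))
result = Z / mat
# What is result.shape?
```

(3, 4, 5)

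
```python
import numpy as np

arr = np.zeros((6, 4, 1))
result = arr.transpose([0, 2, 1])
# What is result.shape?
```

(6, 1, 4)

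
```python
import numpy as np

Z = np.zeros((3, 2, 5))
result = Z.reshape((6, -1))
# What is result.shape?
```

(6, 5)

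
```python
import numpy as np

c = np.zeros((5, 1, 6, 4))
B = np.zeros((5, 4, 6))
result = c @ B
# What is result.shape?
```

(5, 5, 6, 6)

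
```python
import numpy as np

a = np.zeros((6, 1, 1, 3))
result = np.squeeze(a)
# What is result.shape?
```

(6, 3)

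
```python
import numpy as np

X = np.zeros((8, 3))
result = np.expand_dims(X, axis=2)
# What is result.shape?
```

(8, 3, 1)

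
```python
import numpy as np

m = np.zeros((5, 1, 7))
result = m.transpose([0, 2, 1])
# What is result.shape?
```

(5, 7, 1)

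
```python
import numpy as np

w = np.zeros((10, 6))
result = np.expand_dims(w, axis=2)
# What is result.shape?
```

(10, 6, 1)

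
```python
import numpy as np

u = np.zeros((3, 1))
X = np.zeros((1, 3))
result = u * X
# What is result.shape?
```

(3, 3)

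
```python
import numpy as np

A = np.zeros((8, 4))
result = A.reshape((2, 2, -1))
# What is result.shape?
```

(2, 2, 8)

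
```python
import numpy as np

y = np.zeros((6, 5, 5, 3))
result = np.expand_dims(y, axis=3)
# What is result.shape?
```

(6, 5, 5, 1, 3)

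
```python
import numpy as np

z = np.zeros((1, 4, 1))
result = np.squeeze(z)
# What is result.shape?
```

(4,)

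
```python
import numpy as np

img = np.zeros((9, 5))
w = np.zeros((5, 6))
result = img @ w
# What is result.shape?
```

(9, 6)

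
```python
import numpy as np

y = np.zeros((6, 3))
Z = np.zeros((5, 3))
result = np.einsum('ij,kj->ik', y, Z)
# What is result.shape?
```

(6, 5)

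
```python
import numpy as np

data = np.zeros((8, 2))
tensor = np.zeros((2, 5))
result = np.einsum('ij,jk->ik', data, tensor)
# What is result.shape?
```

(8, 5)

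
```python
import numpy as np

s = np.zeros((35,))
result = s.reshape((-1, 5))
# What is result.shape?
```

(7, 5)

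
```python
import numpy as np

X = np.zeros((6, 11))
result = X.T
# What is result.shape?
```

(11, 6)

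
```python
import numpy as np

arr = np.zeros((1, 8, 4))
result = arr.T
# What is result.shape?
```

(4, 8, 1)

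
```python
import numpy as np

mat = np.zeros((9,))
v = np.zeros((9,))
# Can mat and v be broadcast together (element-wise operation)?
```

Yes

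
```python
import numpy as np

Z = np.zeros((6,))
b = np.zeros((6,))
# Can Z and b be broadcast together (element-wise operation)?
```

Yes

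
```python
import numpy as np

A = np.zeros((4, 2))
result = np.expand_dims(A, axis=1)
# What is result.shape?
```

(4, 1, 2)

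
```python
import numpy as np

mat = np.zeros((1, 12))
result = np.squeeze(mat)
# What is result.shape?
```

(12,)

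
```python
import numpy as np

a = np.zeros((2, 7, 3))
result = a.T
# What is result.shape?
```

(3, 7, 2)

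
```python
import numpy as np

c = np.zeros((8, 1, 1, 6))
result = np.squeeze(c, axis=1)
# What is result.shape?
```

(8, 1, 6)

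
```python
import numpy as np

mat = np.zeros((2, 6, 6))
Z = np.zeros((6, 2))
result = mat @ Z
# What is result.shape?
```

(2, 6, 2)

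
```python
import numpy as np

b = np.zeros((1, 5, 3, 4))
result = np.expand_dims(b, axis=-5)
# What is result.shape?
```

(1, 1, 5, 3, 4)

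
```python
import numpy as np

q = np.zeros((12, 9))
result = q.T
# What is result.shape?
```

(9, 12)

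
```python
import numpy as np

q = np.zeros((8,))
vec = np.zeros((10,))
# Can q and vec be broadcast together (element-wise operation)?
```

No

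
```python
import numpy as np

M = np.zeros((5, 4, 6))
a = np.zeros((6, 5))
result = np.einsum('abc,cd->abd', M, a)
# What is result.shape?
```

(5, 4, 5)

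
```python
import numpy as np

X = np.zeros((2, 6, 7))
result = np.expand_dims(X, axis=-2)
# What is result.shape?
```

(2, 6, 1, 7)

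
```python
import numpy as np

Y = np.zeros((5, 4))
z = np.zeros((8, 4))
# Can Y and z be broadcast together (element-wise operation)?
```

No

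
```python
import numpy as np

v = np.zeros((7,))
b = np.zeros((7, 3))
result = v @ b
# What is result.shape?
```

(3,)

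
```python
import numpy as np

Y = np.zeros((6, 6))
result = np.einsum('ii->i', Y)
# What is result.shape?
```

(6,)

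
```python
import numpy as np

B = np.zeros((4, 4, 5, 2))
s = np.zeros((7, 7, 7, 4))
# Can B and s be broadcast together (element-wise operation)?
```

No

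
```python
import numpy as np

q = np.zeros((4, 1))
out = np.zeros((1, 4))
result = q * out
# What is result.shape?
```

(4, 4)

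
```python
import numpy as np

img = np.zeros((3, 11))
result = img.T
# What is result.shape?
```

(11, 3)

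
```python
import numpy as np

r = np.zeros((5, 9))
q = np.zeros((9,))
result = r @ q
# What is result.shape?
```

(5,)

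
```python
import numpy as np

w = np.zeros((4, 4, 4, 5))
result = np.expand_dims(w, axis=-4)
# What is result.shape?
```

(4, 1, 4, 4, 5)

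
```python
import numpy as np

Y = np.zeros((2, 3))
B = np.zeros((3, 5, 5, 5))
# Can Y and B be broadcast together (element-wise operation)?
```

No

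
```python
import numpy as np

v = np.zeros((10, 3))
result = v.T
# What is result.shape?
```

(3, 10)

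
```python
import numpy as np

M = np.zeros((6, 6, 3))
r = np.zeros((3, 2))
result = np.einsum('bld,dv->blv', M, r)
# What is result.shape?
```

(6, 6, 2)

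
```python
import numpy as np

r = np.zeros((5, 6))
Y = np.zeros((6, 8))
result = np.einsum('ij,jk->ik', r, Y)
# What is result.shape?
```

(5, 8)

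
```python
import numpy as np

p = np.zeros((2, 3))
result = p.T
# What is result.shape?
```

(3, 2)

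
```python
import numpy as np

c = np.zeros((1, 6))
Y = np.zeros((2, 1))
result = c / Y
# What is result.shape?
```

(2, 6)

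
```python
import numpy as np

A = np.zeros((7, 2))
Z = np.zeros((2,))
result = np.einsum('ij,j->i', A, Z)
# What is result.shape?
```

(7,)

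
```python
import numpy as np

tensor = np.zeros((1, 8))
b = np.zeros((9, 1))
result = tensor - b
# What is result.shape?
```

(9, 8)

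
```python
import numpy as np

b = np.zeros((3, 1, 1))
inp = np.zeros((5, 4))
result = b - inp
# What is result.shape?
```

(3, 5, 4)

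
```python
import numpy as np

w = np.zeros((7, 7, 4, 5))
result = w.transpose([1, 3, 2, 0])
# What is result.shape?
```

(7, 5, 4, 7)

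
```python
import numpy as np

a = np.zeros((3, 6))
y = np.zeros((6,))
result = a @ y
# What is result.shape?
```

(3,)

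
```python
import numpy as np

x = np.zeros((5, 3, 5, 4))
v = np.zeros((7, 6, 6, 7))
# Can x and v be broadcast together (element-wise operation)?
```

No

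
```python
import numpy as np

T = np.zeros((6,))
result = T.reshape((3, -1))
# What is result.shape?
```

(3, 2)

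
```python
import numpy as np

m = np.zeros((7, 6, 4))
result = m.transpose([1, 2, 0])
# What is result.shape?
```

(6, 4, 7)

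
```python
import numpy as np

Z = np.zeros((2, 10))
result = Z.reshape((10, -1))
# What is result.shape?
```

(10, 2)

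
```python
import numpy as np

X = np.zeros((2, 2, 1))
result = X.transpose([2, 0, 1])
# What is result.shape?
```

(1, 2, 2)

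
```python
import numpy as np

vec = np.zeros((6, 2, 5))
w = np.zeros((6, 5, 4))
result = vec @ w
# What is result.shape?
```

(6, 2, 4)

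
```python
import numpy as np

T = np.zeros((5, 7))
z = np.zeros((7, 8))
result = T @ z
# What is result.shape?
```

(5, 8)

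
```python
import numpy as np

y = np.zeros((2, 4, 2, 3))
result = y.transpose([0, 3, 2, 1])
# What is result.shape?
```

(2, 3, 2, 4)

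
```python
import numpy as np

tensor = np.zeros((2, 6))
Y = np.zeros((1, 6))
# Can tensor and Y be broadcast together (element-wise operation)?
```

Yes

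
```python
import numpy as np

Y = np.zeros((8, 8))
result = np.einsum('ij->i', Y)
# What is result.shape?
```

(8,)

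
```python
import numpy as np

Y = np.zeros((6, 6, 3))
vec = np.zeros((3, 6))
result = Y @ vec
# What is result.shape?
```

(6, 6, 6)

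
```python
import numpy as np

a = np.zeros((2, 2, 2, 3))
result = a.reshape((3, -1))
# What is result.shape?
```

(3, 8)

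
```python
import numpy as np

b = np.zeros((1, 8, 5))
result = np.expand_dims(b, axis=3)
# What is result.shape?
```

(1, 8, 5, 1)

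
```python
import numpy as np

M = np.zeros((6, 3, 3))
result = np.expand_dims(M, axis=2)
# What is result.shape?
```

(6, 3, 1, 3)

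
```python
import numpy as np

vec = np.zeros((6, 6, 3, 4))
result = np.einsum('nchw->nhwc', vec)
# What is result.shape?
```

(6, 3, 4, 6)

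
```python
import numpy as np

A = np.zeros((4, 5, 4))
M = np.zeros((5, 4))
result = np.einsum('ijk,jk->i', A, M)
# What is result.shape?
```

(4,)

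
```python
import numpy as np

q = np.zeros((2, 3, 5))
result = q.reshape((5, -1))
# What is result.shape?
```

(5, 6)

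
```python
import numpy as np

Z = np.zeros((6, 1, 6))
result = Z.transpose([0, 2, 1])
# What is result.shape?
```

(6, 6, 1)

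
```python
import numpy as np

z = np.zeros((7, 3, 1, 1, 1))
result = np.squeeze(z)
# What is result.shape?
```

(7, 3)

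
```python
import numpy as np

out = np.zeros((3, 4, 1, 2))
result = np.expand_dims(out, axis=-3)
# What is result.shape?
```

(3, 4, 1, 1, 2)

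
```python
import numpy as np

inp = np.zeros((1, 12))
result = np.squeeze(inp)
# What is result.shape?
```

(12,)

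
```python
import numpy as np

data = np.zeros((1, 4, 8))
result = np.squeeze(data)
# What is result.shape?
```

(4, 8)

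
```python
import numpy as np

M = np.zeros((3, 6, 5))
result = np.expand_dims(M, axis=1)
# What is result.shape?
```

(3, 1, 6, 5)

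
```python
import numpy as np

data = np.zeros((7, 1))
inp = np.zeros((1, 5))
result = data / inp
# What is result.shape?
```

(7, 5)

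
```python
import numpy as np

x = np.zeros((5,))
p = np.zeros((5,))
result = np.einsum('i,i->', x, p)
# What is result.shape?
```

()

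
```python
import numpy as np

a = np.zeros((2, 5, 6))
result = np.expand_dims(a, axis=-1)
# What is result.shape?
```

(2, 5, 6, 1)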